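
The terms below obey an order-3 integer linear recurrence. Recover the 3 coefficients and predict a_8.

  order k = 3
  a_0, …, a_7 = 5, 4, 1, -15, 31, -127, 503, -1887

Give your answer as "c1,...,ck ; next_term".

-3,2,-4 ; 7175

  a_3 = -3·1 + 2·4 + -4·5 = -15
  a_4 = -3·-15 + 2·1 + -4·4 = 31
  a_5 = -3·31 + 2·-15 + -4·1 = -127
  a_6 = -3·-127 + 2·31 + -4·-15 = 503
  a_7 = -3·503 + 2·-127 + -4·31 = -1887
  a_8 = -3·-1887 + 2·503 + -4·-127 = 7175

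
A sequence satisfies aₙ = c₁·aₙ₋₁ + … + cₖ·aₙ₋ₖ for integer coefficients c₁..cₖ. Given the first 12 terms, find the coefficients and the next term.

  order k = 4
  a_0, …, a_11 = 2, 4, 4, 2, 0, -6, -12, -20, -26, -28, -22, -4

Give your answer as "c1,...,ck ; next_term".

1,1,-1,-1 ; 28

  a_4 = 1·2 + 1·4 + -1·4 + -1·2 = 0
  a_5 = 1·0 + 1·2 + -1·4 + -1·4 = -6
  a_6 = 1·-6 + 1·0 + -1·2 + -1·4 = -12
  a_7 = 1·-12 + 1·-6 + -1·0 + -1·2 = -20
  a_8 = 1·-20 + 1·-12 + -1·-6 + -1·0 = -26
  a_9 = 1·-26 + 1·-20 + -1·-12 + -1·-6 = -28
  a_10 = 1·-28 + 1·-26 + -1·-20 + -1·-12 = -22
  a_11 = 1·-22 + 1·-28 + -1·-26 + -1·-20 = -4
  a_12 = 1·-4 + 1·-22 + -1·-28 + -1·-26 = 28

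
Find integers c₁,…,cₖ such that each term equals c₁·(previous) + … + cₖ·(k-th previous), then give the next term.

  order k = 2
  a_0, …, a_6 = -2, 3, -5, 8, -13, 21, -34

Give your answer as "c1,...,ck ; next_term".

  a_2 = -1·3 + 1·-2 = -5
  a_3 = -1·-5 + 1·3 = 8
  a_4 = -1·8 + 1·-5 = -13
  a_5 = -1·-13 + 1·8 = 21
  a_6 = -1·21 + 1·-13 = -34
  a_7 = -1·-34 + 1·21 = 55

-1,1 ; 55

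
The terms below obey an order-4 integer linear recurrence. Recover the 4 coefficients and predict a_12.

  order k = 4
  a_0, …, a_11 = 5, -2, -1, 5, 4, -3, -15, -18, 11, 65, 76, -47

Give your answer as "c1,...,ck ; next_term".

  a_4 = 1·5 + -2·-1 + -1·-2 + -1·5 = 4
  a_5 = 1·4 + -2·5 + -1·-1 + -1·-2 = -3
  a_6 = 1·-3 + -2·4 + -1·5 + -1·-1 = -15
  a_7 = 1·-15 + -2·-3 + -1·4 + -1·5 = -18
  a_8 = 1·-18 + -2·-15 + -1·-3 + -1·4 = 11
  a_9 = 1·11 + -2·-18 + -1·-15 + -1·-3 = 65
  a_10 = 1·65 + -2·11 + -1·-18 + -1·-15 = 76
  a_11 = 1·76 + -2·65 + -1·11 + -1·-18 = -47
  a_12 = 1·-47 + -2·76 + -1·65 + -1·11 = -275

1,-2,-1,-1 ; -275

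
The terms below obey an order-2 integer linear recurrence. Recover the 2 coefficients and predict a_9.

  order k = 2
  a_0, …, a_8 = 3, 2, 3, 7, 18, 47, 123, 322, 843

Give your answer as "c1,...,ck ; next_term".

  a_2 = 3·2 + -1·3 = 3
  a_3 = 3·3 + -1·2 = 7
  a_4 = 3·7 + -1·3 = 18
  a_5 = 3·18 + -1·7 = 47
  a_6 = 3·47 + -1·18 = 123
  a_7 = 3·123 + -1·47 = 322
  a_8 = 3·322 + -1·123 = 843
  a_9 = 3·843 + -1·322 = 2207

3,-1 ; 2207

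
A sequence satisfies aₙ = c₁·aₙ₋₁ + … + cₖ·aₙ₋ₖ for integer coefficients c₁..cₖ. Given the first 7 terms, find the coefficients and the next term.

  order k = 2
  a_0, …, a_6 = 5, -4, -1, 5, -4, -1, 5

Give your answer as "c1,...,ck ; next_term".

  a_2 = -1·-4 + -1·5 = -1
  a_3 = -1·-1 + -1·-4 = 5
  a_4 = -1·5 + -1·-1 = -4
  a_5 = -1·-4 + -1·5 = -1
  a_6 = -1·-1 + -1·-4 = 5
  a_7 = -1·5 + -1·-1 = -4

-1,-1 ; -4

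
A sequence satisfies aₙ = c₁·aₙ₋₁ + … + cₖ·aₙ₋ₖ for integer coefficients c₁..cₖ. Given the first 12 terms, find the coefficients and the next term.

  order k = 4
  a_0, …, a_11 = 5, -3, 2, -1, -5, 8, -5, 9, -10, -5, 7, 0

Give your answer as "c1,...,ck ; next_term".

-1,-1,-2,-2 ; 23

  a_4 = -1·-1 + -1·2 + -2·-3 + -2·5 = -5
  a_5 = -1·-5 + -1·-1 + -2·2 + -2·-3 = 8
  a_6 = -1·8 + -1·-5 + -2·-1 + -2·2 = -5
  a_7 = -1·-5 + -1·8 + -2·-5 + -2·-1 = 9
  a_8 = -1·9 + -1·-5 + -2·8 + -2·-5 = -10
  a_9 = -1·-10 + -1·9 + -2·-5 + -2·8 = -5
  a_10 = -1·-5 + -1·-10 + -2·9 + -2·-5 = 7
  a_11 = -1·7 + -1·-5 + -2·-10 + -2·9 = 0
  a_12 = -1·0 + -1·7 + -2·-5 + -2·-10 = 23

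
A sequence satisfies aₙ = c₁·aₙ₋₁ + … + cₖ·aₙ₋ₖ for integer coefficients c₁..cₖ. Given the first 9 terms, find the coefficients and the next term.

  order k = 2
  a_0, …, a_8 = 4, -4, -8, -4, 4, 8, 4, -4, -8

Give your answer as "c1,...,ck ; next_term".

1,-1 ; -4

  a_2 = 1·-4 + -1·4 = -8
  a_3 = 1·-8 + -1·-4 = -4
  a_4 = 1·-4 + -1·-8 = 4
  a_5 = 1·4 + -1·-4 = 8
  a_6 = 1·8 + -1·4 = 4
  a_7 = 1·4 + -1·8 = -4
  a_8 = 1·-4 + -1·4 = -8
  a_9 = 1·-8 + -1·-4 = -4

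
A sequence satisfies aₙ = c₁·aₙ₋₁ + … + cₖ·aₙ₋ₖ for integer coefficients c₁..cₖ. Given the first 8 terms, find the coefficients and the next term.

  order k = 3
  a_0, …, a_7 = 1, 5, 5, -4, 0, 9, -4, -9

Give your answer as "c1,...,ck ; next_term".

  a_3 = 0·5 + -1·5 + 1·1 = -4
  a_4 = 0·-4 + -1·5 + 1·5 = 0
  a_5 = 0·0 + -1·-4 + 1·5 = 9
  a_6 = 0·9 + -1·0 + 1·-4 = -4
  a_7 = 0·-4 + -1·9 + 1·0 = -9
  a_8 = 0·-9 + -1·-4 + 1·9 = 13

0,-1,1 ; 13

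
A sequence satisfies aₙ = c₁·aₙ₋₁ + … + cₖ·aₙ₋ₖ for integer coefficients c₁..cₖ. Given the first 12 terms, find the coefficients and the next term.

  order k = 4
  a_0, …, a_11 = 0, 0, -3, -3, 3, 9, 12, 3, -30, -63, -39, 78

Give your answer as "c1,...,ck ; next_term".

  a_4 = 1·-3 + -2·-3 + 0·0 + -3·0 = 3
  a_5 = 1·3 + -2·-3 + 0·-3 + -3·0 = 9
  a_6 = 1·9 + -2·3 + 0·-3 + -3·-3 = 12
  a_7 = 1·12 + -2·9 + 0·3 + -3·-3 = 3
  a_8 = 1·3 + -2·12 + 0·9 + -3·3 = -30
  a_9 = 1·-30 + -2·3 + 0·12 + -3·9 = -63
  a_10 = 1·-63 + -2·-30 + 0·3 + -3·12 = -39
  a_11 = 1·-39 + -2·-63 + 0·-30 + -3·3 = 78
  a_12 = 1·78 + -2·-39 + 0·-63 + -3·-30 = 246

1,-2,0,-3 ; 246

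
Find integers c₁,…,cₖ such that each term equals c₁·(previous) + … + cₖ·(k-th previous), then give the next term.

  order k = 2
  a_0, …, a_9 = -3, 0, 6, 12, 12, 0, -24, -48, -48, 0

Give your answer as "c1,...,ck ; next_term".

  a_2 = 2·0 + -2·-3 = 6
  a_3 = 2·6 + -2·0 = 12
  a_4 = 2·12 + -2·6 = 12
  a_5 = 2·12 + -2·12 = 0
  a_6 = 2·0 + -2·12 = -24
  a_7 = 2·-24 + -2·0 = -48
  a_8 = 2·-48 + -2·-24 = -48
  a_9 = 2·-48 + -2·-48 = 0
  a_10 = 2·0 + -2·-48 = 96

2,-2 ; 96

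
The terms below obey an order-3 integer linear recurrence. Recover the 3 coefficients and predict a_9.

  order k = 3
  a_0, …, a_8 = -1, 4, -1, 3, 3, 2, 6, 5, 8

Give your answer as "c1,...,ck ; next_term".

0,1,1 ; 11

  a_3 = 0·-1 + 1·4 + 1·-1 = 3
  a_4 = 0·3 + 1·-1 + 1·4 = 3
  a_5 = 0·3 + 1·3 + 1·-1 = 2
  a_6 = 0·2 + 1·3 + 1·3 = 6
  a_7 = 0·6 + 1·2 + 1·3 = 5
  a_8 = 0·5 + 1·6 + 1·2 = 8
  a_9 = 0·8 + 1·5 + 1·6 = 11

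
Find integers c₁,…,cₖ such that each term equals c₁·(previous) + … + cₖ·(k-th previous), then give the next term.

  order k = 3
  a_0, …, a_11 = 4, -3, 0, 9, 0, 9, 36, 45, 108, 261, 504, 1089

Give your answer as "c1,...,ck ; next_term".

  a_3 = 1·0 + 1·-3 + 3·4 = 9
  a_4 = 1·9 + 1·0 + 3·-3 = 0
  a_5 = 1·0 + 1·9 + 3·0 = 9
  a_6 = 1·9 + 1·0 + 3·9 = 36
  a_7 = 1·36 + 1·9 + 3·0 = 45
  a_8 = 1·45 + 1·36 + 3·9 = 108
  a_9 = 1·108 + 1·45 + 3·36 = 261
  a_10 = 1·261 + 1·108 + 3·45 = 504
  a_11 = 1·504 + 1·261 + 3·108 = 1089
  a_12 = 1·1089 + 1·504 + 3·261 = 2376

1,1,3 ; 2376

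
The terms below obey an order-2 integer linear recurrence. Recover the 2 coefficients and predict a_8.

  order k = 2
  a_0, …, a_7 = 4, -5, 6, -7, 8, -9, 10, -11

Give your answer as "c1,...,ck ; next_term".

-2,-1 ; 12

  a_2 = -2·-5 + -1·4 = 6
  a_3 = -2·6 + -1·-5 = -7
  a_4 = -2·-7 + -1·6 = 8
  a_5 = -2·8 + -1·-7 = -9
  a_6 = -2·-9 + -1·8 = 10
  a_7 = -2·10 + -1·-9 = -11
  a_8 = -2·-11 + -1·10 = 12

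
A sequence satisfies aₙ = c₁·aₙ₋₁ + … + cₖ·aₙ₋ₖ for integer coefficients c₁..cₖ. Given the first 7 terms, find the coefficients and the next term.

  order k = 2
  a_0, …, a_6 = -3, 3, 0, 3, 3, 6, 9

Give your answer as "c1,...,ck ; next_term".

  a_2 = 1·3 + 1·-3 = 0
  a_3 = 1·0 + 1·3 = 3
  a_4 = 1·3 + 1·0 = 3
  a_5 = 1·3 + 1·3 = 6
  a_6 = 1·6 + 1·3 = 9
  a_7 = 1·9 + 1·6 = 15

1,1 ; 15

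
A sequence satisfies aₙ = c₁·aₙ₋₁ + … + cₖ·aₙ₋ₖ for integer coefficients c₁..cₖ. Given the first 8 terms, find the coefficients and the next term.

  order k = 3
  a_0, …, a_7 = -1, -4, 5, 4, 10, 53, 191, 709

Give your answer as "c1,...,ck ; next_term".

  a_3 = 3·5 + 2·-4 + 3·-1 = 4
  a_4 = 3·4 + 2·5 + 3·-4 = 10
  a_5 = 3·10 + 2·4 + 3·5 = 53
  a_6 = 3·53 + 2·10 + 3·4 = 191
  a_7 = 3·191 + 2·53 + 3·10 = 709
  a_8 = 3·709 + 2·191 + 3·53 = 2668

3,2,3 ; 2668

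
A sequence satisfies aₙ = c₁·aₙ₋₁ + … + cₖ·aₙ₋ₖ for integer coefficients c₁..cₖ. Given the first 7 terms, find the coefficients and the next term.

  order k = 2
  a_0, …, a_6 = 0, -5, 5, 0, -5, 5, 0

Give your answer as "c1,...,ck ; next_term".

-1,-1 ; -5

  a_2 = -1·-5 + -1·0 = 5
  a_3 = -1·5 + -1·-5 = 0
  a_4 = -1·0 + -1·5 = -5
  a_5 = -1·-5 + -1·0 = 5
  a_6 = -1·5 + -1·-5 = 0
  a_7 = -1·0 + -1·5 = -5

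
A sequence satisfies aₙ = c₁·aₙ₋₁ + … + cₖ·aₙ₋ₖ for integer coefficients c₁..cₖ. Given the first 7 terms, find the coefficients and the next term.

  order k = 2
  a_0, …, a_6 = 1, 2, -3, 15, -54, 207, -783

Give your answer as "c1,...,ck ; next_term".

-3,3 ; 2970

  a_2 = -3·2 + 3·1 = -3
  a_3 = -3·-3 + 3·2 = 15
  a_4 = -3·15 + 3·-3 = -54
  a_5 = -3·-54 + 3·15 = 207
  a_6 = -3·207 + 3·-54 = -783
  a_7 = -3·-783 + 3·207 = 2970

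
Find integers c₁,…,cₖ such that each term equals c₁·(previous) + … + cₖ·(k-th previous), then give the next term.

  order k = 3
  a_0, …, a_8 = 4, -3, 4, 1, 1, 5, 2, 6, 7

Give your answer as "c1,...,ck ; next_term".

  a_3 = 0·4 + 1·-3 + 1·4 = 1
  a_4 = 0·1 + 1·4 + 1·-3 = 1
  a_5 = 0·1 + 1·1 + 1·4 = 5
  a_6 = 0·5 + 1·1 + 1·1 = 2
  a_7 = 0·2 + 1·5 + 1·1 = 6
  a_8 = 0·6 + 1·2 + 1·5 = 7
  a_9 = 0·7 + 1·6 + 1·2 = 8

0,1,1 ; 8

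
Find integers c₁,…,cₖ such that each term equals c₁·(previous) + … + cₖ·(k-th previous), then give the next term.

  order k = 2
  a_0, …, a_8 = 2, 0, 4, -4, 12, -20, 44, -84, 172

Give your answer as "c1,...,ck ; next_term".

  a_2 = -1·0 + 2·2 = 4
  a_3 = -1·4 + 2·0 = -4
  a_4 = -1·-4 + 2·4 = 12
  a_5 = -1·12 + 2·-4 = -20
  a_6 = -1·-20 + 2·12 = 44
  a_7 = -1·44 + 2·-20 = -84
  a_8 = -1·-84 + 2·44 = 172
  a_9 = -1·172 + 2·-84 = -340

-1,2 ; -340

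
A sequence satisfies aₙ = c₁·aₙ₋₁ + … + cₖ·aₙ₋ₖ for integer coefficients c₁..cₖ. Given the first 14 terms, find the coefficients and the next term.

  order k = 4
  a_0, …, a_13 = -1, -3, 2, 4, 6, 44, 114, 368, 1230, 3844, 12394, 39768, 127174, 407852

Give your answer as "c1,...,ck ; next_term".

2,3,4,-4 ; 1306722

  a_4 = 2·4 + 3·2 + 4·-3 + -4·-1 = 6
  a_5 = 2·6 + 3·4 + 4·2 + -4·-3 = 44
  a_6 = 2·44 + 3·6 + 4·4 + -4·2 = 114
  a_7 = 2·114 + 3·44 + 4·6 + -4·4 = 368
  a_8 = 2·368 + 3·114 + 4·44 + -4·6 = 1230
  a_9 = 2·1230 + 3·368 + 4·114 + -4·44 = 3844
  a_10 = 2·3844 + 3·1230 + 4·368 + -4·114 = 12394
  a_11 = 2·12394 + 3·3844 + 4·1230 + -4·368 = 39768
  a_12 = 2·39768 + 3·12394 + 4·3844 + -4·1230 = 127174
  a_13 = 2·127174 + 3·39768 + 4·12394 + -4·3844 = 407852
  a_14 = 2·407852 + 3·127174 + 4·39768 + -4·12394 = 1306722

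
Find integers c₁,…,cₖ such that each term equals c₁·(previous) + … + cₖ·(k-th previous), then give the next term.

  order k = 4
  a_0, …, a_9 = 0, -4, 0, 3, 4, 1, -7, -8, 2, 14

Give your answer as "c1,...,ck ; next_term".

0,-1,-1,-1 ; 13

  a_4 = 0·3 + -1·0 + -1·-4 + -1·0 = 4
  a_5 = 0·4 + -1·3 + -1·0 + -1·-4 = 1
  a_6 = 0·1 + -1·4 + -1·3 + -1·0 = -7
  a_7 = 0·-7 + -1·1 + -1·4 + -1·3 = -8
  a_8 = 0·-8 + -1·-7 + -1·1 + -1·4 = 2
  a_9 = 0·2 + -1·-8 + -1·-7 + -1·1 = 14
  a_10 = 0·14 + -1·2 + -1·-8 + -1·-7 = 13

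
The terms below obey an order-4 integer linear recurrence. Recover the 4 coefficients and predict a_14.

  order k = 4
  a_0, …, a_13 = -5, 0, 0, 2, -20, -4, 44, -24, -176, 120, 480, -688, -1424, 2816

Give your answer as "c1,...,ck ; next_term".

  a_4 = 0·2 + -2·0 + 2·0 + 4·-5 = -20
  a_5 = 0·-20 + -2·2 + 2·0 + 4·0 = -4
  a_6 = 0·-4 + -2·-20 + 2·2 + 4·0 = 44
  a_7 = 0·44 + -2·-4 + 2·-20 + 4·2 = -24
  a_8 = 0·-24 + -2·44 + 2·-4 + 4·-20 = -176
  a_9 = 0·-176 + -2·-24 + 2·44 + 4·-4 = 120
  a_10 = 0·120 + -2·-176 + 2·-24 + 4·44 = 480
  a_11 = 0·480 + -2·120 + 2·-176 + 4·-24 = -688
  a_12 = 0·-688 + -2·480 + 2·120 + 4·-176 = -1424
  a_13 = 0·-1424 + -2·-688 + 2·480 + 4·120 = 2816
  a_14 = 0·2816 + -2·-1424 + 2·-688 + 4·480 = 3392

0,-2,2,4 ; 3392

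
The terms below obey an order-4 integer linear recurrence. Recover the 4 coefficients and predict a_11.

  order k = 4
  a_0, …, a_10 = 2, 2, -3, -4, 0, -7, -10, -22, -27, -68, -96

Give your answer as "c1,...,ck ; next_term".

0,2,1,2 ; -207

  a_4 = 0·-4 + 2·-3 + 1·2 + 2·2 = 0
  a_5 = 0·0 + 2·-4 + 1·-3 + 2·2 = -7
  a_6 = 0·-7 + 2·0 + 1·-4 + 2·-3 = -10
  a_7 = 0·-10 + 2·-7 + 1·0 + 2·-4 = -22
  a_8 = 0·-22 + 2·-10 + 1·-7 + 2·0 = -27
  a_9 = 0·-27 + 2·-22 + 1·-10 + 2·-7 = -68
  a_10 = 0·-68 + 2·-27 + 1·-22 + 2·-10 = -96
  a_11 = 0·-96 + 2·-68 + 1·-27 + 2·-22 = -207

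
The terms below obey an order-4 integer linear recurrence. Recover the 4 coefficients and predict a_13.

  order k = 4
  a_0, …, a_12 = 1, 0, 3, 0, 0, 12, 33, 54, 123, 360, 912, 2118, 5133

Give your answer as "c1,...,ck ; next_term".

  a_4 = 2·0 + -1·3 + 4·0 + 3·1 = 0
  a_5 = 2·0 + -1·0 + 4·3 + 3·0 = 12
  a_6 = 2·12 + -1·0 + 4·0 + 3·3 = 33
  a_7 = 2·33 + -1·12 + 4·0 + 3·0 = 54
  a_8 = 2·54 + -1·33 + 4·12 + 3·0 = 123
  a_9 = 2·123 + -1·54 + 4·33 + 3·12 = 360
  a_10 = 2·360 + -1·123 + 4·54 + 3·33 = 912
  a_11 = 2·912 + -1·360 + 4·123 + 3·54 = 2118
  a_12 = 2·2118 + -1·912 + 4·360 + 3·123 = 5133
  a_13 = 2·5133 + -1·2118 + 4·912 + 3·360 = 12876

2,-1,4,3 ; 12876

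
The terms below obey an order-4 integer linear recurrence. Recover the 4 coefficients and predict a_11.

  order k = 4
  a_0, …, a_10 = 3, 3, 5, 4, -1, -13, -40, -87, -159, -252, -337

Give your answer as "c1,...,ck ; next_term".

  a_4 = 2·4 + 0·5 + -1·3 + -2·3 = -1
  a_5 = 2·-1 + 0·4 + -1·5 + -2·3 = -13
  a_6 = 2·-13 + 0·-1 + -1·4 + -2·5 = -40
  a_7 = 2·-40 + 0·-13 + -1·-1 + -2·4 = -87
  a_8 = 2·-87 + 0·-40 + -1·-13 + -2·-1 = -159
  a_9 = 2·-159 + 0·-87 + -1·-40 + -2·-13 = -252
  a_10 = 2·-252 + 0·-159 + -1·-87 + -2·-40 = -337
  a_11 = 2·-337 + 0·-252 + -1·-159 + -2·-87 = -341

2,0,-1,-2 ; -341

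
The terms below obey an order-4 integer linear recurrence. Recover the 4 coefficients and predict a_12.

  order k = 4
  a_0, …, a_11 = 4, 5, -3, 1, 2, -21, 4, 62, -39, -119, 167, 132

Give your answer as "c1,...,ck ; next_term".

  a_4 = 0·1 + -3·-3 + 1·5 + -3·4 = 2
  a_5 = 0·2 + -3·1 + 1·-3 + -3·5 = -21
  a_6 = 0·-21 + -3·2 + 1·1 + -3·-3 = 4
  a_7 = 0·4 + -3·-21 + 1·2 + -3·1 = 62
  a_8 = 0·62 + -3·4 + 1·-21 + -3·2 = -39
  a_9 = 0·-39 + -3·62 + 1·4 + -3·-21 = -119
  a_10 = 0·-119 + -3·-39 + 1·62 + -3·4 = 167
  a_11 = 0·167 + -3·-119 + 1·-39 + -3·62 = 132
  a_12 = 0·132 + -3·167 + 1·-119 + -3·-39 = -503

0,-3,1,-3 ; -503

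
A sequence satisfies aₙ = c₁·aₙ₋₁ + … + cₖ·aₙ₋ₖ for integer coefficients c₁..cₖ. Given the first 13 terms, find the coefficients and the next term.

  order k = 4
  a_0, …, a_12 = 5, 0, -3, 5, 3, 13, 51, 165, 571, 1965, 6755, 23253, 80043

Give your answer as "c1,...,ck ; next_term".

4,-1,-2,-4 ; 275549

  a_4 = 4·5 + -1·-3 + -2·0 + -4·5 = 3
  a_5 = 4·3 + -1·5 + -2·-3 + -4·0 = 13
  a_6 = 4·13 + -1·3 + -2·5 + -4·-3 = 51
  a_7 = 4·51 + -1·13 + -2·3 + -4·5 = 165
  a_8 = 4·165 + -1·51 + -2·13 + -4·3 = 571
  a_9 = 4·571 + -1·165 + -2·51 + -4·13 = 1965
  a_10 = 4·1965 + -1·571 + -2·165 + -4·51 = 6755
  a_11 = 4·6755 + -1·1965 + -2·571 + -4·165 = 23253
  a_12 = 4·23253 + -1·6755 + -2·1965 + -4·571 = 80043
  a_13 = 4·80043 + -1·23253 + -2·6755 + -4·1965 = 275549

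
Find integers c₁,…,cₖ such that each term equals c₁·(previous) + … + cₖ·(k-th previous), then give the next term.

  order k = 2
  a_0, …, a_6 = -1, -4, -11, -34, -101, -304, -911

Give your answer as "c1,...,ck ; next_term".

2,3 ; -2734

  a_2 = 2·-4 + 3·-1 = -11
  a_3 = 2·-11 + 3·-4 = -34
  a_4 = 2·-34 + 3·-11 = -101
  a_5 = 2·-101 + 3·-34 = -304
  a_6 = 2·-304 + 3·-101 = -911
  a_7 = 2·-911 + 3·-304 = -2734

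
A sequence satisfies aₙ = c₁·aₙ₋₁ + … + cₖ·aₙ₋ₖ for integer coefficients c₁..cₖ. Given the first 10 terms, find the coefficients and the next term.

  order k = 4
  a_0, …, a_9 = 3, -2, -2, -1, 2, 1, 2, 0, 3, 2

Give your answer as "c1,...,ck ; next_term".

  a_4 = 1·-1 + 1·-2 + -1·-2 + 1·3 = 2
  a_5 = 1·2 + 1·-1 + -1·-2 + 1·-2 = 1
  a_6 = 1·1 + 1·2 + -1·-1 + 1·-2 = 2
  a_7 = 1·2 + 1·1 + -1·2 + 1·-1 = 0
  a_8 = 1·0 + 1·2 + -1·1 + 1·2 = 3
  a_9 = 1·3 + 1·0 + -1·2 + 1·1 = 2
  a_10 = 1·2 + 1·3 + -1·0 + 1·2 = 7

1,1,-1,1 ; 7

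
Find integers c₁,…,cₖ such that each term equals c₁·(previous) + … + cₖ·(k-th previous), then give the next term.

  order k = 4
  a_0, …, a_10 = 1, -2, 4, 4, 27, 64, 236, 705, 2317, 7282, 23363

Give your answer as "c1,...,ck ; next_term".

2,4,-1,1 ; 74242

  a_4 = 2·4 + 4·4 + -1·-2 + 1·1 = 27
  a_5 = 2·27 + 4·4 + -1·4 + 1·-2 = 64
  a_6 = 2·64 + 4·27 + -1·4 + 1·4 = 236
  a_7 = 2·236 + 4·64 + -1·27 + 1·4 = 705
  a_8 = 2·705 + 4·236 + -1·64 + 1·27 = 2317
  a_9 = 2·2317 + 4·705 + -1·236 + 1·64 = 7282
  a_10 = 2·7282 + 4·2317 + -1·705 + 1·236 = 23363
  a_11 = 2·23363 + 4·7282 + -1·2317 + 1·705 = 74242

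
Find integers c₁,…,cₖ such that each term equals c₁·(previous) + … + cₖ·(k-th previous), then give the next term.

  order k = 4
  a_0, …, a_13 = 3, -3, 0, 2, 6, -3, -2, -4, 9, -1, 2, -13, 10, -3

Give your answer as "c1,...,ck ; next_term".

0,0,-1,1 ; 15

  a_4 = 0·2 + 0·0 + -1·-3 + 1·3 = 6
  a_5 = 0·6 + 0·2 + -1·0 + 1·-3 = -3
  a_6 = 0·-3 + 0·6 + -1·2 + 1·0 = -2
  a_7 = 0·-2 + 0·-3 + -1·6 + 1·2 = -4
  a_8 = 0·-4 + 0·-2 + -1·-3 + 1·6 = 9
  a_9 = 0·9 + 0·-4 + -1·-2 + 1·-3 = -1
  a_10 = 0·-1 + 0·9 + -1·-4 + 1·-2 = 2
  a_11 = 0·2 + 0·-1 + -1·9 + 1·-4 = -13
  a_12 = 0·-13 + 0·2 + -1·-1 + 1·9 = 10
  a_13 = 0·10 + 0·-13 + -1·2 + 1·-1 = -3
  a_14 = 0·-3 + 0·10 + -1·-13 + 1·2 = 15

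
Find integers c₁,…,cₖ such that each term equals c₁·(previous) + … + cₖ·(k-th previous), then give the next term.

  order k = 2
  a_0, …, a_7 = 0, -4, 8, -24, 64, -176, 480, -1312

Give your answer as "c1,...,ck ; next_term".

  a_2 = -2·-4 + 2·0 = 8
  a_3 = -2·8 + 2·-4 = -24
  a_4 = -2·-24 + 2·8 = 64
  a_5 = -2·64 + 2·-24 = -176
  a_6 = -2·-176 + 2·64 = 480
  a_7 = -2·480 + 2·-176 = -1312
  a_8 = -2·-1312 + 2·480 = 3584

-2,2 ; 3584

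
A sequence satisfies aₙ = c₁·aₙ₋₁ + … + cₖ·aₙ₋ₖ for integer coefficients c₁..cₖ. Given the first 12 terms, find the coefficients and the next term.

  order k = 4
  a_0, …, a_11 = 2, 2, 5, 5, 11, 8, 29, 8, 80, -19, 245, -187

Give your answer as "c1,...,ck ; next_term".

-1,2,1,2 ; 818

  a_4 = -1·5 + 2·5 + 1·2 + 2·2 = 11
  a_5 = -1·11 + 2·5 + 1·5 + 2·2 = 8
  a_6 = -1·8 + 2·11 + 1·5 + 2·5 = 29
  a_7 = -1·29 + 2·8 + 1·11 + 2·5 = 8
  a_8 = -1·8 + 2·29 + 1·8 + 2·11 = 80
  a_9 = -1·80 + 2·8 + 1·29 + 2·8 = -19
  a_10 = -1·-19 + 2·80 + 1·8 + 2·29 = 245
  a_11 = -1·245 + 2·-19 + 1·80 + 2·8 = -187
  a_12 = -1·-187 + 2·245 + 1·-19 + 2·80 = 818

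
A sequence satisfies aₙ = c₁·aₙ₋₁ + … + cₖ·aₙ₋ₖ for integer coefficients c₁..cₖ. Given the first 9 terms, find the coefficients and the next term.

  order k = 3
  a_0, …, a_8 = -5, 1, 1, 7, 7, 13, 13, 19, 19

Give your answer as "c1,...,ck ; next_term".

1,1,-1 ; 25

  a_3 = 1·1 + 1·1 + -1·-5 = 7
  a_4 = 1·7 + 1·1 + -1·1 = 7
  a_5 = 1·7 + 1·7 + -1·1 = 13
  a_6 = 1·13 + 1·7 + -1·7 = 13
  a_7 = 1·13 + 1·13 + -1·7 = 19
  a_8 = 1·19 + 1·13 + -1·13 = 19
  a_9 = 1·19 + 1·19 + -1·13 = 25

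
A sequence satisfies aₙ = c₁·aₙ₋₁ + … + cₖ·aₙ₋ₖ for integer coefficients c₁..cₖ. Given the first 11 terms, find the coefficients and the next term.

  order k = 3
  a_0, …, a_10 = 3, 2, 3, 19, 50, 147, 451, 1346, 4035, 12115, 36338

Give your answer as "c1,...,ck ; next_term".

  a_3 = 2·3 + 2·2 + 3·3 = 19
  a_4 = 2·19 + 2·3 + 3·2 = 50
  a_5 = 2·50 + 2·19 + 3·3 = 147
  a_6 = 2·147 + 2·50 + 3·19 = 451
  a_7 = 2·451 + 2·147 + 3·50 = 1346
  a_8 = 2·1346 + 2·451 + 3·147 = 4035
  a_9 = 2·4035 + 2·1346 + 3·451 = 12115
  a_10 = 2·12115 + 2·4035 + 3·1346 = 36338
  a_11 = 2·36338 + 2·12115 + 3·4035 = 109011

2,2,3 ; 109011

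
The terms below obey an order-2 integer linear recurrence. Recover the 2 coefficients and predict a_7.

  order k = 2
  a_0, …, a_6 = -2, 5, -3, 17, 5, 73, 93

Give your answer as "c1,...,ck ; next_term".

1,4 ; 385

  a_2 = 1·5 + 4·-2 = -3
  a_3 = 1·-3 + 4·5 = 17
  a_4 = 1·17 + 4·-3 = 5
  a_5 = 1·5 + 4·17 = 73
  a_6 = 1·73 + 4·5 = 93
  a_7 = 1·93 + 4·73 = 385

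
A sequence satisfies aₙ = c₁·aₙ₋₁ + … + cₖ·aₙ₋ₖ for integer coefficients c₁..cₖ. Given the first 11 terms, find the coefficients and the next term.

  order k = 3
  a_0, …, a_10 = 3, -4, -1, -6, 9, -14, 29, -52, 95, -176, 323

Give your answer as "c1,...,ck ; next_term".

  a_3 = -1·-1 + 1·-4 + -1·3 = -6
  a_4 = -1·-6 + 1·-1 + -1·-4 = 9
  a_5 = -1·9 + 1·-6 + -1·-1 = -14
  a_6 = -1·-14 + 1·9 + -1·-6 = 29
  a_7 = -1·29 + 1·-14 + -1·9 = -52
  a_8 = -1·-52 + 1·29 + -1·-14 = 95
  a_9 = -1·95 + 1·-52 + -1·29 = -176
  a_10 = -1·-176 + 1·95 + -1·-52 = 323
  a_11 = -1·323 + 1·-176 + -1·95 = -594

-1,1,-1 ; -594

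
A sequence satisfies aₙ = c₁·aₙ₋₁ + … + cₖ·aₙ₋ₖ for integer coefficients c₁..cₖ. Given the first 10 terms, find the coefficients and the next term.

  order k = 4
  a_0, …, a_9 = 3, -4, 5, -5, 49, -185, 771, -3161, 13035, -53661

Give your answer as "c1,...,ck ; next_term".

-3,4,-2,2 ; 220987

  a_4 = -3·-5 + 4·5 + -2·-4 + 2·3 = 49
  a_5 = -3·49 + 4·-5 + -2·5 + 2·-4 = -185
  a_6 = -3·-185 + 4·49 + -2·-5 + 2·5 = 771
  a_7 = -3·771 + 4·-185 + -2·49 + 2·-5 = -3161
  a_8 = -3·-3161 + 4·771 + -2·-185 + 2·49 = 13035
  a_9 = -3·13035 + 4·-3161 + -2·771 + 2·-185 = -53661
  a_10 = -3·-53661 + 4·13035 + -2·-3161 + 2·771 = 220987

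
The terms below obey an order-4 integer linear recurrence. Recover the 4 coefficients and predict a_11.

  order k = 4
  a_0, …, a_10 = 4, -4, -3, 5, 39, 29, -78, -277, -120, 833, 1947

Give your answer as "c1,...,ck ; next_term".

1,-2,-4,3 ; -70

  a_4 = 1·5 + -2·-3 + -4·-4 + 3·4 = 39
  a_5 = 1·39 + -2·5 + -4·-3 + 3·-4 = 29
  a_6 = 1·29 + -2·39 + -4·5 + 3·-3 = -78
  a_7 = 1·-78 + -2·29 + -4·39 + 3·5 = -277
  a_8 = 1·-277 + -2·-78 + -4·29 + 3·39 = -120
  a_9 = 1·-120 + -2·-277 + -4·-78 + 3·29 = 833
  a_10 = 1·833 + -2·-120 + -4·-277 + 3·-78 = 1947
  a_11 = 1·1947 + -2·833 + -4·-120 + 3·-277 = -70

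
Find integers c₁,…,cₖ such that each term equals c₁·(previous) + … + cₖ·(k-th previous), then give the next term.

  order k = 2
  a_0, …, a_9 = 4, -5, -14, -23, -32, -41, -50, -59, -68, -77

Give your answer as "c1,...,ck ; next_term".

  a_2 = 2·-5 + -1·4 = -14
  a_3 = 2·-14 + -1·-5 = -23
  a_4 = 2·-23 + -1·-14 = -32
  a_5 = 2·-32 + -1·-23 = -41
  a_6 = 2·-41 + -1·-32 = -50
  a_7 = 2·-50 + -1·-41 = -59
  a_8 = 2·-59 + -1·-50 = -68
  a_9 = 2·-68 + -1·-59 = -77
  a_10 = 2·-77 + -1·-68 = -86

2,-1 ; -86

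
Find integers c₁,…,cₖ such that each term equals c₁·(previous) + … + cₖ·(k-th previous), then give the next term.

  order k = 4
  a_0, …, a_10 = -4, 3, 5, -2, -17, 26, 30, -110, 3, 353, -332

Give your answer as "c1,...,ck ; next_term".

-1,-3,0,1 ; -837

  a_4 = -1·-2 + -3·5 + 0·3 + 1·-4 = -17
  a_5 = -1·-17 + -3·-2 + 0·5 + 1·3 = 26
  a_6 = -1·26 + -3·-17 + 0·-2 + 1·5 = 30
  a_7 = -1·30 + -3·26 + 0·-17 + 1·-2 = -110
  a_8 = -1·-110 + -3·30 + 0·26 + 1·-17 = 3
  a_9 = -1·3 + -3·-110 + 0·30 + 1·26 = 353
  a_10 = -1·353 + -3·3 + 0·-110 + 1·30 = -332
  a_11 = -1·-332 + -3·353 + 0·3 + 1·-110 = -837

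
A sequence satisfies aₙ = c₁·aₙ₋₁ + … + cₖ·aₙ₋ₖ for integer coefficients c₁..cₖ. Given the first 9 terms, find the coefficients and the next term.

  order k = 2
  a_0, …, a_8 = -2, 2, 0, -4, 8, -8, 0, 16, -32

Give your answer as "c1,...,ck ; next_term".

-2,-2 ; 32

  a_2 = -2·2 + -2·-2 = 0
  a_3 = -2·0 + -2·2 = -4
  a_4 = -2·-4 + -2·0 = 8
  a_5 = -2·8 + -2·-4 = -8
  a_6 = -2·-8 + -2·8 = 0
  a_7 = -2·0 + -2·-8 = 16
  a_8 = -2·16 + -2·0 = -32
  a_9 = -2·-32 + -2·16 = 32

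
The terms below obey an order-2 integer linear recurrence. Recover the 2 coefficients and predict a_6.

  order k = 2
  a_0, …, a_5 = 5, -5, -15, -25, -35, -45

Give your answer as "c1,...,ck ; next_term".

2,-1 ; -55

  a_2 = 2·-5 + -1·5 = -15
  a_3 = 2·-15 + -1·-5 = -25
  a_4 = 2·-25 + -1·-15 = -35
  a_5 = 2·-35 + -1·-25 = -45
  a_6 = 2·-45 + -1·-35 = -55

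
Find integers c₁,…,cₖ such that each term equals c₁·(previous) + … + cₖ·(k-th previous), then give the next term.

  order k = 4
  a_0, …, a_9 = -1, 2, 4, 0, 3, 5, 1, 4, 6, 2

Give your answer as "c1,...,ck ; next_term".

1,0,1,-1 ; 5

  a_4 = 1·0 + 0·4 + 1·2 + -1·-1 = 3
  a_5 = 1·3 + 0·0 + 1·4 + -1·2 = 5
  a_6 = 1·5 + 0·3 + 1·0 + -1·4 = 1
  a_7 = 1·1 + 0·5 + 1·3 + -1·0 = 4
  a_8 = 1·4 + 0·1 + 1·5 + -1·3 = 6
  a_9 = 1·6 + 0·4 + 1·1 + -1·5 = 2
  a_10 = 1·2 + 0·6 + 1·4 + -1·1 = 5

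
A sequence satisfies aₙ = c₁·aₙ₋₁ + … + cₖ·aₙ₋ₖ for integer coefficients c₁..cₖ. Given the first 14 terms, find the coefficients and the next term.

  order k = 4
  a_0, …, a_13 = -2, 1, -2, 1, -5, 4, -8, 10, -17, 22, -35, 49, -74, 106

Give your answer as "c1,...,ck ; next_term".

0,1,-1,1 ; -158

  a_4 = 0·1 + 1·-2 + -1·1 + 1·-2 = -5
  a_5 = 0·-5 + 1·1 + -1·-2 + 1·1 = 4
  a_6 = 0·4 + 1·-5 + -1·1 + 1·-2 = -8
  a_7 = 0·-8 + 1·4 + -1·-5 + 1·1 = 10
  a_8 = 0·10 + 1·-8 + -1·4 + 1·-5 = -17
  a_9 = 0·-17 + 1·10 + -1·-8 + 1·4 = 22
  a_10 = 0·22 + 1·-17 + -1·10 + 1·-8 = -35
  a_11 = 0·-35 + 1·22 + -1·-17 + 1·10 = 49
  a_12 = 0·49 + 1·-35 + -1·22 + 1·-17 = -74
  a_13 = 0·-74 + 1·49 + -1·-35 + 1·22 = 106
  a_14 = 0·106 + 1·-74 + -1·49 + 1·-35 = -158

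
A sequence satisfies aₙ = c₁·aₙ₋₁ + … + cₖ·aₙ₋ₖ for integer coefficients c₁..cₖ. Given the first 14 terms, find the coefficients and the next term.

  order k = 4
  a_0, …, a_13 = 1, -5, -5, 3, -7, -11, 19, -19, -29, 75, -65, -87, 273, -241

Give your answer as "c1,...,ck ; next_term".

-1,-1,2,1 ; -271

  a_4 = -1·3 + -1·-5 + 2·-5 + 1·1 = -7
  a_5 = -1·-7 + -1·3 + 2·-5 + 1·-5 = -11
  a_6 = -1·-11 + -1·-7 + 2·3 + 1·-5 = 19
  a_7 = -1·19 + -1·-11 + 2·-7 + 1·3 = -19
  a_8 = -1·-19 + -1·19 + 2·-11 + 1·-7 = -29
  a_9 = -1·-29 + -1·-19 + 2·19 + 1·-11 = 75
  a_10 = -1·75 + -1·-29 + 2·-19 + 1·19 = -65
  a_11 = -1·-65 + -1·75 + 2·-29 + 1·-19 = -87
  a_12 = -1·-87 + -1·-65 + 2·75 + 1·-29 = 273
  a_13 = -1·273 + -1·-87 + 2·-65 + 1·75 = -241
  a_14 = -1·-241 + -1·273 + 2·-87 + 1·-65 = -271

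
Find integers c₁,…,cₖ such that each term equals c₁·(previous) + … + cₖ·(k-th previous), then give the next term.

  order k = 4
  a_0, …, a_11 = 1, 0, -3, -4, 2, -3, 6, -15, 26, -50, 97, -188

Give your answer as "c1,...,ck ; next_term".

  a_4 = -1·-4 + 1·-3 + -1·0 + 1·1 = 2
  a_5 = -1·2 + 1·-4 + -1·-3 + 1·0 = -3
  a_6 = -1·-3 + 1·2 + -1·-4 + 1·-3 = 6
  a_7 = -1·6 + 1·-3 + -1·2 + 1·-4 = -15
  a_8 = -1·-15 + 1·6 + -1·-3 + 1·2 = 26
  a_9 = -1·26 + 1·-15 + -1·6 + 1·-3 = -50
  a_10 = -1·-50 + 1·26 + -1·-15 + 1·6 = 97
  a_11 = -1·97 + 1·-50 + -1·26 + 1·-15 = -188
  a_12 = -1·-188 + 1·97 + -1·-50 + 1·26 = 361

-1,1,-1,1 ; 361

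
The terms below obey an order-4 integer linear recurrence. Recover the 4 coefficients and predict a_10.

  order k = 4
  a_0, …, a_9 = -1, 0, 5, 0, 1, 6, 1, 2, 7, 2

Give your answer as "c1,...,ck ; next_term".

1,0,1,-1 ; 3

  a_4 = 1·0 + 0·5 + 1·0 + -1·-1 = 1
  a_5 = 1·1 + 0·0 + 1·5 + -1·0 = 6
  a_6 = 1·6 + 0·1 + 1·0 + -1·5 = 1
  a_7 = 1·1 + 0·6 + 1·1 + -1·0 = 2
  a_8 = 1·2 + 0·1 + 1·6 + -1·1 = 7
  a_9 = 1·7 + 0·2 + 1·1 + -1·6 = 2
  a_10 = 1·2 + 0·7 + 1·2 + -1·1 = 3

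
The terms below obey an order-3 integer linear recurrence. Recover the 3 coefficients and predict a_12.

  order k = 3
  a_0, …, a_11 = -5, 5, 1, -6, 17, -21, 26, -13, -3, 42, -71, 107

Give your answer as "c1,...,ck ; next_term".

-1,1,2 ; -94

  a_3 = -1·1 + 1·5 + 2·-5 = -6
  a_4 = -1·-6 + 1·1 + 2·5 = 17
  a_5 = -1·17 + 1·-6 + 2·1 = -21
  a_6 = -1·-21 + 1·17 + 2·-6 = 26
  a_7 = -1·26 + 1·-21 + 2·17 = -13
  a_8 = -1·-13 + 1·26 + 2·-21 = -3
  a_9 = -1·-3 + 1·-13 + 2·26 = 42
  a_10 = -1·42 + 1·-3 + 2·-13 = -71
  a_11 = -1·-71 + 1·42 + 2·-3 = 107
  a_12 = -1·107 + 1·-71 + 2·42 = -94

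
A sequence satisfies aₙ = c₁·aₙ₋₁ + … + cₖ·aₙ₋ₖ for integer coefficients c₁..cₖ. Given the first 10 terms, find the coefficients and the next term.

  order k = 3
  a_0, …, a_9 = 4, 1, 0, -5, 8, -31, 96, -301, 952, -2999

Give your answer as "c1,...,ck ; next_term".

-2,3,-2 ; 9456

  a_3 = -2·0 + 3·1 + -2·4 = -5
  a_4 = -2·-5 + 3·0 + -2·1 = 8
  a_5 = -2·8 + 3·-5 + -2·0 = -31
  a_6 = -2·-31 + 3·8 + -2·-5 = 96
  a_7 = -2·96 + 3·-31 + -2·8 = -301
  a_8 = -2·-301 + 3·96 + -2·-31 = 952
  a_9 = -2·952 + 3·-301 + -2·96 = -2999
  a_10 = -2·-2999 + 3·952 + -2·-301 = 9456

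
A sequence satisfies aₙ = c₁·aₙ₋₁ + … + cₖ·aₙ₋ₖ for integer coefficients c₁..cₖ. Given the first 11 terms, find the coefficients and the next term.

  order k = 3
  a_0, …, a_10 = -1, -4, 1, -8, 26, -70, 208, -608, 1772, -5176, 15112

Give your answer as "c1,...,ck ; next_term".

  a_3 = -2·1 + 2·-4 + -2·-1 = -8
  a_4 = -2·-8 + 2·1 + -2·-4 = 26
  a_5 = -2·26 + 2·-8 + -2·1 = -70
  a_6 = -2·-70 + 2·26 + -2·-8 = 208
  a_7 = -2·208 + 2·-70 + -2·26 = -608
  a_8 = -2·-608 + 2·208 + -2·-70 = 1772
  a_9 = -2·1772 + 2·-608 + -2·208 = -5176
  a_10 = -2·-5176 + 2·1772 + -2·-608 = 15112
  a_11 = -2·15112 + 2·-5176 + -2·1772 = -44120

-2,2,-2 ; -44120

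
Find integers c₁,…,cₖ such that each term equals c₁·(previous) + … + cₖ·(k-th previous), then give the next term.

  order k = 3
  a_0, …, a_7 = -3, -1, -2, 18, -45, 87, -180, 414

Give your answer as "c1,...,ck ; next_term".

  a_3 = -3·-2 + -3·-1 + -3·-3 = 18
  a_4 = -3·18 + -3·-2 + -3·-1 = -45
  a_5 = -3·-45 + -3·18 + -3·-2 = 87
  a_6 = -3·87 + -3·-45 + -3·18 = -180
  a_7 = -3·-180 + -3·87 + -3·-45 = 414
  a_8 = -3·414 + -3·-180 + -3·87 = -963

-3,-3,-3 ; -963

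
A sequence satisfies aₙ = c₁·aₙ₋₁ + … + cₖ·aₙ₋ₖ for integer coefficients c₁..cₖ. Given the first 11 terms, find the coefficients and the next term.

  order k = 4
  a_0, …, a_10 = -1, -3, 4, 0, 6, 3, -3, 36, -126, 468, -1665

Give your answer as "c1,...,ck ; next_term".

-3,3,3,-3 ; 5913

  a_4 = -3·0 + 3·4 + 3·-3 + -3·-1 = 6
  a_5 = -3·6 + 3·0 + 3·4 + -3·-3 = 3
  a_6 = -3·3 + 3·6 + 3·0 + -3·4 = -3
  a_7 = -3·-3 + 3·3 + 3·6 + -3·0 = 36
  a_8 = -3·36 + 3·-3 + 3·3 + -3·6 = -126
  a_9 = -3·-126 + 3·36 + 3·-3 + -3·3 = 468
  a_10 = -3·468 + 3·-126 + 3·36 + -3·-3 = -1665
  a_11 = -3·-1665 + 3·468 + 3·-126 + -3·36 = 5913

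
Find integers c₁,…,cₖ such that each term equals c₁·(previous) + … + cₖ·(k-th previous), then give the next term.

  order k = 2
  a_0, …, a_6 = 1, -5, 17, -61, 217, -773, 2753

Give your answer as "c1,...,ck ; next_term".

-3,2 ; -9805

  a_2 = -3·-5 + 2·1 = 17
  a_3 = -3·17 + 2·-5 = -61
  a_4 = -3·-61 + 2·17 = 217
  a_5 = -3·217 + 2·-61 = -773
  a_6 = -3·-773 + 2·217 = 2753
  a_7 = -3·2753 + 2·-773 = -9805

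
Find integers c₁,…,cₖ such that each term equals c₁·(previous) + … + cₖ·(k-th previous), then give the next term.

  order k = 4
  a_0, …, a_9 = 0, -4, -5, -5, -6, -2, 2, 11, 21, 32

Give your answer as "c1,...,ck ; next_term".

1,1,-1,-1 ; 40

  a_4 = 1·-5 + 1·-5 + -1·-4 + -1·0 = -6
  a_5 = 1·-6 + 1·-5 + -1·-5 + -1·-4 = -2
  a_6 = 1·-2 + 1·-6 + -1·-5 + -1·-5 = 2
  a_7 = 1·2 + 1·-2 + -1·-6 + -1·-5 = 11
  a_8 = 1·11 + 1·2 + -1·-2 + -1·-6 = 21
  a_9 = 1·21 + 1·11 + -1·2 + -1·-2 = 32
  a_10 = 1·32 + 1·21 + -1·11 + -1·2 = 40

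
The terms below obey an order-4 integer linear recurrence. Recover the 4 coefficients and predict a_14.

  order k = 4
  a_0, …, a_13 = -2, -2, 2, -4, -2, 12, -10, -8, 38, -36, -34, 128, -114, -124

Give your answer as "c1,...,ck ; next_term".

  a_4 = 0·-4 + -1·2 + 2·-2 + -2·-2 = -2
  a_5 = 0·-2 + -1·-4 + 2·2 + -2·-2 = 12
  a_6 = 0·12 + -1·-2 + 2·-4 + -2·2 = -10
  a_7 = 0·-10 + -1·12 + 2·-2 + -2·-4 = -8
  a_8 = 0·-8 + -1·-10 + 2·12 + -2·-2 = 38
  a_9 = 0·38 + -1·-8 + 2·-10 + -2·12 = -36
  a_10 = 0·-36 + -1·38 + 2·-8 + -2·-10 = -34
  a_11 = 0·-34 + -1·-36 + 2·38 + -2·-8 = 128
  a_12 = 0·128 + -1·-34 + 2·-36 + -2·38 = -114
  a_13 = 0·-114 + -1·128 + 2·-34 + -2·-36 = -124
  a_14 = 0·-124 + -1·-114 + 2·128 + -2·-34 = 438

0,-1,2,-2 ; 438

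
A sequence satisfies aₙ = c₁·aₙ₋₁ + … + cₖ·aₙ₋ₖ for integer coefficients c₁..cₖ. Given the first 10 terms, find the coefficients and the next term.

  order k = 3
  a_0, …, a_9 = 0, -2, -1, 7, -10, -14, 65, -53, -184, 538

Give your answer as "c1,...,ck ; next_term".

  a_3 = -1·-1 + -3·-2 + 3·0 = 7
  a_4 = -1·7 + -3·-1 + 3·-2 = -10
  a_5 = -1·-10 + -3·7 + 3·-1 = -14
  a_6 = -1·-14 + -3·-10 + 3·7 = 65
  a_7 = -1·65 + -3·-14 + 3·-10 = -53
  a_8 = -1·-53 + -3·65 + 3·-14 = -184
  a_9 = -1·-184 + -3·-53 + 3·65 = 538
  a_10 = -1·538 + -3·-184 + 3·-53 = -145

-1,-3,3 ; -145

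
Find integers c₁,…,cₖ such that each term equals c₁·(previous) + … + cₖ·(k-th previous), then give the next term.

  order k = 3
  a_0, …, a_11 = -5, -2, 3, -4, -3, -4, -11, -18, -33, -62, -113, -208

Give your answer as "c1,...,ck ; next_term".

  a_3 = 1·3 + 1·-2 + 1·-5 = -4
  a_4 = 1·-4 + 1·3 + 1·-2 = -3
  a_5 = 1·-3 + 1·-4 + 1·3 = -4
  a_6 = 1·-4 + 1·-3 + 1·-4 = -11
  a_7 = 1·-11 + 1·-4 + 1·-3 = -18
  a_8 = 1·-18 + 1·-11 + 1·-4 = -33
  a_9 = 1·-33 + 1·-18 + 1·-11 = -62
  a_10 = 1·-62 + 1·-33 + 1·-18 = -113
  a_11 = 1·-113 + 1·-62 + 1·-33 = -208
  a_12 = 1·-208 + 1·-113 + 1·-62 = -383

1,1,1 ; -383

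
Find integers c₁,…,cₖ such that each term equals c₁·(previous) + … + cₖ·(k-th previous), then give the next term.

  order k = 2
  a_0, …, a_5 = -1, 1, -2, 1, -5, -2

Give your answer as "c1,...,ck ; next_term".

1,3 ; -17

  a_2 = 1·1 + 3·-1 = -2
  a_3 = 1·-2 + 3·1 = 1
  a_4 = 1·1 + 3·-2 = -5
  a_5 = 1·-5 + 3·1 = -2
  a_6 = 1·-2 + 3·-5 = -17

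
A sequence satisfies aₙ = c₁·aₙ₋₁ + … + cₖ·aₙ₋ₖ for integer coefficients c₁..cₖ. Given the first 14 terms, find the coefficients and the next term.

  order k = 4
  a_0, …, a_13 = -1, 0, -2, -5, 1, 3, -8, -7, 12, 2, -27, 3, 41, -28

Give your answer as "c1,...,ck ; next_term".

0,-1,1,1 ; -65

  a_4 = 0·-5 + -1·-2 + 1·0 + 1·-1 = 1
  a_5 = 0·1 + -1·-5 + 1·-2 + 1·0 = 3
  a_6 = 0·3 + -1·1 + 1·-5 + 1·-2 = -8
  a_7 = 0·-8 + -1·3 + 1·1 + 1·-5 = -7
  a_8 = 0·-7 + -1·-8 + 1·3 + 1·1 = 12
  a_9 = 0·12 + -1·-7 + 1·-8 + 1·3 = 2
  a_10 = 0·2 + -1·12 + 1·-7 + 1·-8 = -27
  a_11 = 0·-27 + -1·2 + 1·12 + 1·-7 = 3
  a_12 = 0·3 + -1·-27 + 1·2 + 1·12 = 41
  a_13 = 0·41 + -1·3 + 1·-27 + 1·2 = -28
  a_14 = 0·-28 + -1·41 + 1·3 + 1·-27 = -65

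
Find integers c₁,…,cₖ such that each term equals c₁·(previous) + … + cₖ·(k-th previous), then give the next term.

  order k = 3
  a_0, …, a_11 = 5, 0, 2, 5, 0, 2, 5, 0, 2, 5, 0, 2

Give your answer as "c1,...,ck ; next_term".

  a_3 = 0·2 + 0·0 + 1·5 = 5
  a_4 = 0·5 + 0·2 + 1·0 = 0
  a_5 = 0·0 + 0·5 + 1·2 = 2
  a_6 = 0·2 + 0·0 + 1·5 = 5
  a_7 = 0·5 + 0·2 + 1·0 = 0
  a_8 = 0·0 + 0·5 + 1·2 = 2
  a_9 = 0·2 + 0·0 + 1·5 = 5
  a_10 = 0·5 + 0·2 + 1·0 = 0
  a_11 = 0·0 + 0·5 + 1·2 = 2
  a_12 = 0·2 + 0·0 + 1·5 = 5

0,0,1 ; 5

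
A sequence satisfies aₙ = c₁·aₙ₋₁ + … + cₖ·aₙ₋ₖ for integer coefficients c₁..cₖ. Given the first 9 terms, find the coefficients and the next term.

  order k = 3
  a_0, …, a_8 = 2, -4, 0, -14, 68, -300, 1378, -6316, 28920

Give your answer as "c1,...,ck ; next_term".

-4,2,-3 ; -132446

  a_3 = -4·0 + 2·-4 + -3·2 = -14
  a_4 = -4·-14 + 2·0 + -3·-4 = 68
  a_5 = -4·68 + 2·-14 + -3·0 = -300
  a_6 = -4·-300 + 2·68 + -3·-14 = 1378
  a_7 = -4·1378 + 2·-300 + -3·68 = -6316
  a_8 = -4·-6316 + 2·1378 + -3·-300 = 28920
  a_9 = -4·28920 + 2·-6316 + -3·1378 = -132446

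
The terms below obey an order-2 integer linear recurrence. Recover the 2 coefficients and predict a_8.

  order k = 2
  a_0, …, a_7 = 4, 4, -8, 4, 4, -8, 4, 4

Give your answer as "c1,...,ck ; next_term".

  a_2 = -1·4 + -1·4 = -8
  a_3 = -1·-8 + -1·4 = 4
  a_4 = -1·4 + -1·-8 = 4
  a_5 = -1·4 + -1·4 = -8
  a_6 = -1·-8 + -1·4 = 4
  a_7 = -1·4 + -1·-8 = 4
  a_8 = -1·4 + -1·4 = -8

-1,-1 ; -8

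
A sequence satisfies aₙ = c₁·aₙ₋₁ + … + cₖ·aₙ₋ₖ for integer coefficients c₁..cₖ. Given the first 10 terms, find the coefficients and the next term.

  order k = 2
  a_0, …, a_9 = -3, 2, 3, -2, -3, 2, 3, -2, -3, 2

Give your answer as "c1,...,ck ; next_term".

  a_2 = 0·2 + -1·-3 = 3
  a_3 = 0·3 + -1·2 = -2
  a_4 = 0·-2 + -1·3 = -3
  a_5 = 0·-3 + -1·-2 = 2
  a_6 = 0·2 + -1·-3 = 3
  a_7 = 0·3 + -1·2 = -2
  a_8 = 0·-2 + -1·3 = -3
  a_9 = 0·-3 + -1·-2 = 2
  a_10 = 0·2 + -1·-3 = 3

0,-1 ; 3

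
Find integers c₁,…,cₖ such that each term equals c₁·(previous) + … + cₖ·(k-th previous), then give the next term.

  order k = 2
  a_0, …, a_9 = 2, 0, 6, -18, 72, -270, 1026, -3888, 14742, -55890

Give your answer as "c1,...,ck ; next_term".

-3,3 ; 211896

  a_2 = -3·0 + 3·2 = 6
  a_3 = -3·6 + 3·0 = -18
  a_4 = -3·-18 + 3·6 = 72
  a_5 = -3·72 + 3·-18 = -270
  a_6 = -3·-270 + 3·72 = 1026
  a_7 = -3·1026 + 3·-270 = -3888
  a_8 = -3·-3888 + 3·1026 = 14742
  a_9 = -3·14742 + 3·-3888 = -55890
  a_10 = -3·-55890 + 3·14742 = 211896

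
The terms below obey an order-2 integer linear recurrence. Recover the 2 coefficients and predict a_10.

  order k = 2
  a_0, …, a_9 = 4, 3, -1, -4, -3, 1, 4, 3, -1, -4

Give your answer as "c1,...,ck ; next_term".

  a_2 = 1·3 + -1·4 = -1
  a_3 = 1·-1 + -1·3 = -4
  a_4 = 1·-4 + -1·-1 = -3
  a_5 = 1·-3 + -1·-4 = 1
  a_6 = 1·1 + -1·-3 = 4
  a_7 = 1·4 + -1·1 = 3
  a_8 = 1·3 + -1·4 = -1
  a_9 = 1·-1 + -1·3 = -4
  a_10 = 1·-4 + -1·-1 = -3

1,-1 ; -3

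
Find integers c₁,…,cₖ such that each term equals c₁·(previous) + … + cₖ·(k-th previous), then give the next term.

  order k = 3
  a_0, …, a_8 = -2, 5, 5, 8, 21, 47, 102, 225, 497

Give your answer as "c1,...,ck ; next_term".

2,0,1 ; 1096

  a_3 = 2·5 + 0·5 + 1·-2 = 8
  a_4 = 2·8 + 0·5 + 1·5 = 21
  a_5 = 2·21 + 0·8 + 1·5 = 47
  a_6 = 2·47 + 0·21 + 1·8 = 102
  a_7 = 2·102 + 0·47 + 1·21 = 225
  a_8 = 2·225 + 0·102 + 1·47 = 497
  a_9 = 2·497 + 0·225 + 1·102 = 1096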